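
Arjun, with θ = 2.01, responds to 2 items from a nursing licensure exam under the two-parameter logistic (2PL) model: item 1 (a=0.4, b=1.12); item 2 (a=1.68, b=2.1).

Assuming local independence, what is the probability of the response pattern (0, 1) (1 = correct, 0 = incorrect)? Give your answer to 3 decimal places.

0.190

P(θ) = 1 / (1 + exp(−a(θ − b)))
P_1 = 1/(1+e^{-0.3560}) = 0.5881
P_2 = 1/(1+e^{0.1512}) = 0.4623
L = (1−P_1) × P_2 = 0.4119 × 0.4623 = 0.19042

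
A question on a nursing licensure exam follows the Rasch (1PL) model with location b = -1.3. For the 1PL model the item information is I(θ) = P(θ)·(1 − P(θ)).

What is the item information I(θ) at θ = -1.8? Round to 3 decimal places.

P = 1/(1+e^{0.5000}) = 0.3775
P(1−P) = 0.3775 × 0.6225 = 0.2350
I = P(1−P) = 0.23500

0.235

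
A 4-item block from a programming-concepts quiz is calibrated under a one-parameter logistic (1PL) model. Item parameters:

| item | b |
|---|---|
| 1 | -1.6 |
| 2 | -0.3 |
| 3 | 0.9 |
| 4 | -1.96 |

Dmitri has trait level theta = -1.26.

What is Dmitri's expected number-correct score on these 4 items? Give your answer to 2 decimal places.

P(theta) = 1 / (1 + exp(−(theta − b)))
P_1 = 1/(1+e^{-0.3400}) = 0.5842
P_2 = 1/(1+e^{0.9600}) = 0.2769
P_3 = 1/(1+e^{2.1600}) = 0.1034
P_4 = 1/(1+e^{-0.7000}) = 0.6682
E[score] = 0.5842 + 0.2769 + 0.1034 + 0.6682 = 1.6327

1.63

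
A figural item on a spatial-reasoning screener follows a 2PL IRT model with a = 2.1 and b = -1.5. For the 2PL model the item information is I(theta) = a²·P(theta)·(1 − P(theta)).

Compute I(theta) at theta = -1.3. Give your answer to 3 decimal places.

P = 1/(1+e^{-0.4200}) = 0.6035
P(1−P) = 0.6035 × 0.3965 = 0.2393
I = a² × P(1−P) = 2.1² × 0.2393 = 1.05527

1.055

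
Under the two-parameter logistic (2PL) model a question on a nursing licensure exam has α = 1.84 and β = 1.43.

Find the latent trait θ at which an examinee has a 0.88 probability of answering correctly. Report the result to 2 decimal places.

2.51

P(θ) = 1 / (1 + exp(−α(θ − β)))
logit = ln(0.8800/0.1200) = 1.9924
θ = β + logit/(α) = 1.43 + 1.9924/1.8400 = 2.5128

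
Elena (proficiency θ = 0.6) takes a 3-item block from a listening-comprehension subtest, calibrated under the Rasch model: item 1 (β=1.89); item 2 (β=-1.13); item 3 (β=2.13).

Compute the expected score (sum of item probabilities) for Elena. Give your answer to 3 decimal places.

1.243

P(θ) = 1 / (1 + exp(−(θ − β)))
P_1 = 1/(1+e^{1.2900}) = 0.2159
P_2 = 1/(1+e^{-1.7300}) = 0.8494
P_3 = 1/(1+e^{1.5300}) = 0.1780
E[score] = 0.2159 + 0.8494 + 0.1780 = 1.2433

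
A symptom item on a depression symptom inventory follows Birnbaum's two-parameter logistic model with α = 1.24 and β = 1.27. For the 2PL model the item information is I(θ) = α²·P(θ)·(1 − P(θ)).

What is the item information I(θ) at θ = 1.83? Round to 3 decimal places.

0.342

P = 1/(1+e^{-0.6944}) = 0.6669
P(1−P) = 0.6669 × 0.3331 = 0.2221
I = α² × P(1−P) = 1.24² × 0.2221 = 0.34155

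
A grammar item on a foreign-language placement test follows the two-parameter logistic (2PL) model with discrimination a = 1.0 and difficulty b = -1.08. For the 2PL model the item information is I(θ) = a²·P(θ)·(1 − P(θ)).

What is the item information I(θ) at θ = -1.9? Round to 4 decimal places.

0.2123

P = 1/(1+e^{0.8200}) = 0.3058
P(1−P) = 0.3058 × 0.6942 = 0.2123
I = a² × P(1−P) = 1.0² × 0.2123 = 0.21227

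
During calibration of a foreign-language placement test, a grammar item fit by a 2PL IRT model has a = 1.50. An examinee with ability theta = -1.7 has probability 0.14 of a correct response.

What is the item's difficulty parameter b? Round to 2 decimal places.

-0.49

P(theta) = 1 / (1 + exp(−a(theta − b)))
logit(0.14) = ln(0.14/0.86) = -1.8153
b = theta − logit/(a) = -1.7 − (-1.8153)/1.5000 = -0.4898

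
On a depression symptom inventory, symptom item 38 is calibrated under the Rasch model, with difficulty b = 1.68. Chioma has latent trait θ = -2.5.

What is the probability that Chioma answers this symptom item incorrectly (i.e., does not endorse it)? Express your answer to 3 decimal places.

P(θ) = 1 / (1 + exp(−(θ − b)))
Exponent: (-2.5 − 1.68) = -4.1800
1/(1 + e^{4.1800}) = 0.0151
P = 0.0151
P(incorrect) = 1 − 0.0151 = 0.9849

0.985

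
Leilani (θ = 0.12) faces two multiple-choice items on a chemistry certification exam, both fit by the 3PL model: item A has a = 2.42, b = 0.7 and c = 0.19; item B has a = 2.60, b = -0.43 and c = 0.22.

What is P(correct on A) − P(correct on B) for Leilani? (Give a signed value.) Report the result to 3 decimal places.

-0.500

P(θ) = c + (1 − c) · 1 / (1 + exp(−a(θ − b)))
P_A = 0.3498
P_B = 0.8494
P_A − P_B = -0.4996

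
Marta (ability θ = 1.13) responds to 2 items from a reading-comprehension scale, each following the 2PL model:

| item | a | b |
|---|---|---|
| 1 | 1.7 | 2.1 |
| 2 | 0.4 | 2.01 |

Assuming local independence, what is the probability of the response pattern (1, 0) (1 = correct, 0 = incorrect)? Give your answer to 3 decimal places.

0.095

P(θ) = 1 / (1 + exp(−a(θ − b)))
P_1 = 1/(1+e^{1.6490}) = 0.1612
P_2 = 1/(1+e^{0.3520}) = 0.4129
L = P_1 × (1−P_2) = 0.1612 × 0.5871 = 0.09467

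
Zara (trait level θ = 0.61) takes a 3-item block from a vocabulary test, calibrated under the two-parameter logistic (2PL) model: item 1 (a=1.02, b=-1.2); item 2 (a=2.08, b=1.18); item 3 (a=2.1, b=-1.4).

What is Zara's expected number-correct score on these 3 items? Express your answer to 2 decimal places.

2.08

P(θ) = 1 / (1 + exp(−a(θ − b)))
P_1 = 1/(1+e^{-1.8462}) = 0.8637
P_2 = 1/(1+e^{1.1856}) = 0.2340
P_3 = 1/(1+e^{-4.2210}) = 0.9855
E[score] = 0.8637 + 0.2340 + 0.9855 = 2.0833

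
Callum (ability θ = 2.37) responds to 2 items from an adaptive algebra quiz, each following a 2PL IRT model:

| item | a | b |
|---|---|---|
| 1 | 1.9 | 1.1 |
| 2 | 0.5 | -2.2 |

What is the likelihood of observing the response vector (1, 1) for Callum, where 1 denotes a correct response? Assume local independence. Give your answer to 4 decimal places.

0.8330

P(θ) = 1 / (1 + exp(−a(θ − b)))
P_1 = 1/(1+e^{-2.4130}) = 0.9178
P_2 = 1/(1+e^{-2.2850}) = 0.9076
L = P_1 × P_2 = 0.9178 × 0.9076 = 0.83303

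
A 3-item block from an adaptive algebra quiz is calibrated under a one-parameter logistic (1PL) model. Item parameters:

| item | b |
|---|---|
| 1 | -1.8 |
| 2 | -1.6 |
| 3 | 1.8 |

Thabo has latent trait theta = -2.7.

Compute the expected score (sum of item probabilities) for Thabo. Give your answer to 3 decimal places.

P(theta) = 1 / (1 + exp(−(theta − b)))
P_1 = 1/(1+e^{0.9000}) = 0.2891
P_2 = 1/(1+e^{1.1000}) = 0.2497
P_3 = 1/(1+e^{4.5000}) = 0.0110
E[score] = 0.2891 + 0.2497 + 0.0110 = 0.5498

0.550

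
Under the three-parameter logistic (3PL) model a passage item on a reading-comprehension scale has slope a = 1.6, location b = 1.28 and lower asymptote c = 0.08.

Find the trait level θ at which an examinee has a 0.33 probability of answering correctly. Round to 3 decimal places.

0.664

P(θ) = c + (1 − c) · 1 / (1 + exp(−a(θ − b)))
Remove guessing floor: (0.33 − 0.08)/(1 − 0.08) = 0.2717
logit = ln(0.2717/0.7283) = -0.9858
θ = b + logit/(a) = 1.28 + (-0.9858)/1.6000 = 0.6639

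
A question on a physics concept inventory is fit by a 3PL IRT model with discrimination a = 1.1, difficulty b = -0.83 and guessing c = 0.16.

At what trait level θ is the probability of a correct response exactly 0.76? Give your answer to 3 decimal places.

P(θ) = c + (1 − c) · 1 / (1 + exp(−a(θ − b)))
Remove guessing floor: (0.76 − 0.16)/(1 − 0.16) = 0.7143
logit = ln(0.7143/0.2857) = 0.9163
θ = b + logit/(a) = -0.83 + 0.9163/1.1000 = 0.0030

0.003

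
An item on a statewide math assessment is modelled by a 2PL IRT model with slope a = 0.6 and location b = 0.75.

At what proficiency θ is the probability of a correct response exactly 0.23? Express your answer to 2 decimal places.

P(θ) = 1 / (1 + exp(−a(θ − b)))
logit = ln(0.2300/0.7700) = -1.2083
θ = b + logit/(a) = 0.75 + (-1.2083)/0.6000 = -1.2639

-1.26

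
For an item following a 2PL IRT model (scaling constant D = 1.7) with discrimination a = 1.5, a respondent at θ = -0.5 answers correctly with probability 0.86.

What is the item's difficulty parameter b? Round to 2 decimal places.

-1.21

P(θ) = 1 / (1 + exp(−D·a(θ − b)))
logit(0.86) = ln(0.86/0.14) = 1.8153
b = θ − logit/(1.7·a) = -0.5 − 1.8153/2.5500 = -1.2119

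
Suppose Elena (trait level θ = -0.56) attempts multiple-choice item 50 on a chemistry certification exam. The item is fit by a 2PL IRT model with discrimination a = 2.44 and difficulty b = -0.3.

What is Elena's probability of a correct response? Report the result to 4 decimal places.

P(θ) = 1 / (1 + exp(−a(θ − b)))
Exponent: 2.44 × (-0.56 − (-0.3)) = -0.6344
1/(1 + e^{0.6344}) = 0.3465

0.3465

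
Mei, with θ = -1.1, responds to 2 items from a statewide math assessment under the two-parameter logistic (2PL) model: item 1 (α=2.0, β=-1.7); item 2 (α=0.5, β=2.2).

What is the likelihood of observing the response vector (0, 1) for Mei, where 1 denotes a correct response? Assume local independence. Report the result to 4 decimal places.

0.0373

P(θ) = 1 / (1 + exp(−α(θ − β)))
P_1 = 1/(1+e^{-1.2000}) = 0.7685
P_2 = 1/(1+e^{1.6500}) = 0.1611
L = (1−P_1) × P_2 = 0.2315 × 0.1611 = 0.03729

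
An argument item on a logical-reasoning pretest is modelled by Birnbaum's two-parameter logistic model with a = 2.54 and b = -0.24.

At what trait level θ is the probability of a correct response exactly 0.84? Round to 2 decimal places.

P(θ) = 1 / (1 + exp(−a(θ − b)))
logit = ln(0.8400/0.1600) = 1.6582
θ = b + logit/(a) = -0.24 + 1.6582/2.5400 = 0.4128

0.41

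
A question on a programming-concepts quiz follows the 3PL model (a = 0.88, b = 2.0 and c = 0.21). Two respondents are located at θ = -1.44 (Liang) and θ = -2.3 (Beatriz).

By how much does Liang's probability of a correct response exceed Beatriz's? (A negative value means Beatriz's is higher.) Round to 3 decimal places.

P(θ) = c + (1 − c) · 1 / (1 + exp(−a(θ − b)))
P(Liang) = 0.2465  [exponent -3.0272]
P(Beatriz) = 0.2276  [exponent -3.7840]
Difference = 0.2465 − 0.2276 = 0.0189

0.019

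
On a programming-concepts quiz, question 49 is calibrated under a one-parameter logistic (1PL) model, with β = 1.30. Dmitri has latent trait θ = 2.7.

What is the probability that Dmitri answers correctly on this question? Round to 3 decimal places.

P(θ) = 1 / (1 + exp(−(θ − β)))
Exponent: (2.7 − 1.30) = 1.4000
1/(1 + e^{-1.4000}) = 0.8022
P = 0.8022

0.802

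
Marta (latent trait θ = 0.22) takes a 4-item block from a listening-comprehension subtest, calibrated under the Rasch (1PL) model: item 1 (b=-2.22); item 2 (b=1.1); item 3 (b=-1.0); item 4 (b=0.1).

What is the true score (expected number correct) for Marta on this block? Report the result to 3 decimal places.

P(θ) = 1 / (1 + exp(−(θ − b)))
P_1 = 1/(1+e^{-2.4400}) = 0.9198
P_2 = 1/(1+e^{0.8800}) = 0.2932
P_3 = 1/(1+e^{-1.2200}) = 0.7721
P_4 = 1/(1+e^{-0.1200}) = 0.5300
E[score] = 0.9198 + 0.2932 + 0.7721 + 0.5300 = 2.5150

2.515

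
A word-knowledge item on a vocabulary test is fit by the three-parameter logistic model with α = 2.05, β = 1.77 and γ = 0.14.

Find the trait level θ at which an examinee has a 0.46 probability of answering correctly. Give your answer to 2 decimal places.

P(θ) = γ + (1 − γ) · 1 / (1 + exp(−α(θ − β)))
Remove guessing floor: (0.46 − 0.14)/(1 − 0.14) = 0.3721
logit = ln(0.3721/0.6279) = -0.5232
θ = β + logit/(α) = 1.77 + (-0.5232)/2.0500 = 1.5148

1.51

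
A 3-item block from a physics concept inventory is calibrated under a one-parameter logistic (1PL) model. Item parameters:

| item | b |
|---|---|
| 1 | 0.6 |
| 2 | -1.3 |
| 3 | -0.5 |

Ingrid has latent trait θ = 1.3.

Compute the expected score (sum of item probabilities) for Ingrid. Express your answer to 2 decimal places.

2.46

P(θ) = 1 / (1 + exp(−(θ − b)))
P_1 = 1/(1+e^{-0.7000}) = 0.6682
P_2 = 1/(1+e^{-2.6000}) = 0.9309
P_3 = 1/(1+e^{-1.8000}) = 0.8581
E[score] = 0.6682 + 0.9309 + 0.8581 = 2.4572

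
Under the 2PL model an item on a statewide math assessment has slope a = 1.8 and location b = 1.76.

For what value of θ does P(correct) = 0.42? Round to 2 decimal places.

P(θ) = 1 / (1 + exp(−a(θ − b)))
logit = ln(0.4200/0.5800) = -0.3228
θ = b + logit/(a) = 1.76 + (-0.3228)/1.8000 = 1.5807

1.58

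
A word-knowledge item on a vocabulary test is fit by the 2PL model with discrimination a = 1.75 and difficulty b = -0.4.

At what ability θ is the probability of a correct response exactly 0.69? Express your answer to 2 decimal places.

0.06

P(θ) = 1 / (1 + exp(−a(θ − b)))
logit = ln(0.6900/0.3100) = 0.8001
θ = b + logit/(a) = -0.4 + 0.8001/1.7500 = 0.0572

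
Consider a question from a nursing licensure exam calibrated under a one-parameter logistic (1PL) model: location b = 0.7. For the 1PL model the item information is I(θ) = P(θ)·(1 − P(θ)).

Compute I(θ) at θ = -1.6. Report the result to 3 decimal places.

P = 1/(1+e^{2.3000}) = 0.0911
P(1−P) = 0.0911 × 0.9089 = 0.0828
I = P(1−P) = 0.08282

0.083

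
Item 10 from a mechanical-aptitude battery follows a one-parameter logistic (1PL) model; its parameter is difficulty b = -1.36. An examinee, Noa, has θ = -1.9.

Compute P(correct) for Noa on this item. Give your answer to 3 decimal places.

0.368

P(θ) = 1 / (1 + exp(−(θ − b)))
Exponent: (-1.9 − (-1.36)) = -0.5400
1/(1 + e^{0.5400}) = 0.3682
P = 0.3682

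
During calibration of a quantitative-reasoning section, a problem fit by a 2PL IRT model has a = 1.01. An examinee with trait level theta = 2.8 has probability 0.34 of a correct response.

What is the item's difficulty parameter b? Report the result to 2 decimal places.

3.46

P(theta) = 1 / (1 + exp(−a(theta − b)))
logit(0.34) = ln(0.34/0.66) = -0.6633
b = theta − logit/(a) = 2.8 − (-0.6633)/1.0100 = 3.4567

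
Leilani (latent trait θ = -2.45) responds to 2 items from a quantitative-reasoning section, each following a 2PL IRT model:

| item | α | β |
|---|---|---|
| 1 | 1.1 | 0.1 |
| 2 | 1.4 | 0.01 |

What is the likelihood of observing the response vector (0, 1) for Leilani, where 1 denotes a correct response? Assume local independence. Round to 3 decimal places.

0.029

P(θ) = 1 / (1 + exp(−α(θ − β)))
P_1 = 1/(1+e^{2.8050}) = 0.0571
P_2 = 1/(1+e^{3.4440}) = 0.0309
L = (1−P_1) × P_2 = 0.9429 × 0.0309 = 0.02918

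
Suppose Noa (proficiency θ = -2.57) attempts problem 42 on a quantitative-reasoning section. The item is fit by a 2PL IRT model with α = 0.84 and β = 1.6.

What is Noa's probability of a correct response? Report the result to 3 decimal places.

0.029

P(θ) = 1 / (1 + exp(−α(θ − β)))
Exponent: 0.84 × (-2.57 − 1.6) = -3.5028
1/(1 + e^{3.5028}) = 0.0292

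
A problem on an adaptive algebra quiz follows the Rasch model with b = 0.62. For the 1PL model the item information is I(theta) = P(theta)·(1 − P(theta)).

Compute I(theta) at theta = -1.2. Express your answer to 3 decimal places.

P = 1/(1+e^{1.8200}) = 0.1394
P(1−P) = 0.1394 × 0.8606 = 0.1200
I = P(1−P) = 0.11999

0.120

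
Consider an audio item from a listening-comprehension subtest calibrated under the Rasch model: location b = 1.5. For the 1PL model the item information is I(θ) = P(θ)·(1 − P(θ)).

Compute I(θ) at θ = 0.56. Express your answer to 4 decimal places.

P = 1/(1+e^{0.9400}) = 0.2809
P(1−P) = 0.2809 × 0.7191 = 0.2020
I = P(1−P) = 0.20200

0.2020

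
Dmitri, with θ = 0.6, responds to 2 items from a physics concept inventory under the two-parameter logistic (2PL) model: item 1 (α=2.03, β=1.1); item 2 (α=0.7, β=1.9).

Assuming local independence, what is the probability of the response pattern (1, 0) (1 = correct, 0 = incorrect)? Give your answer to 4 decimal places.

0.1897

P(θ) = 1 / (1 + exp(−α(θ − β)))
P_1 = 1/(1+e^{1.0150}) = 0.2660
P_2 = 1/(1+e^{0.9100}) = 0.2870
L = P_1 × (1−P_2) = 0.2660 × 0.7130 = 0.18966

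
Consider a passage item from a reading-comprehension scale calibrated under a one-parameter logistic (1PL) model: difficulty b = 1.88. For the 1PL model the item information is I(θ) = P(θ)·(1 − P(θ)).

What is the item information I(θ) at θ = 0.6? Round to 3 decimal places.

0.170

P = 1/(1+e^{1.2800}) = 0.2176
P(1−P) = 0.2176 × 0.7824 = 0.1702
I = P(1−P) = 0.17022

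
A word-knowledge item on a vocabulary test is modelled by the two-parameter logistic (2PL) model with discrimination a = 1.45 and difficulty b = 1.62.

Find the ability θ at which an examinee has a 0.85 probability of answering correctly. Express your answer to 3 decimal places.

2.816

P(θ) = 1 / (1 + exp(−a(θ − b)))
logit = ln(0.8500/0.1500) = 1.7346
θ = b + logit/(a) = 1.62 + 1.7346/1.4500 = 2.8163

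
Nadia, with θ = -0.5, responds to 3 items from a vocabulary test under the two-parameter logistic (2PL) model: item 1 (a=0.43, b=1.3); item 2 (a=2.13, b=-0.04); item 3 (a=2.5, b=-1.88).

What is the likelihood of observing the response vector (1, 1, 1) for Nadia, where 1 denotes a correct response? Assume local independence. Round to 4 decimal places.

P(θ) = 1 / (1 + exp(−a(θ − b)))
P_1 = 1/(1+e^{0.7740}) = 0.3156
P_2 = 1/(1+e^{0.9798}) = 0.2729
P_3 = 1/(1+e^{-3.4500}) = 0.9692
L = P_1 × P_2 × P_3 = 0.3156 × 0.2729 × 0.9692 = 0.08349

0.0835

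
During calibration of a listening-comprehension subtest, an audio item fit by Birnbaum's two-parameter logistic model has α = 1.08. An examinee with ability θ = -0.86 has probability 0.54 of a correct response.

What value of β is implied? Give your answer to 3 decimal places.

P(θ) = 1 / (1 + exp(−α(θ − β)))
logit(0.54) = ln(0.54/0.46) = 0.1603
β = θ − logit/(α) = -0.86 − 0.1603/1.0800 = -1.0085

-1.008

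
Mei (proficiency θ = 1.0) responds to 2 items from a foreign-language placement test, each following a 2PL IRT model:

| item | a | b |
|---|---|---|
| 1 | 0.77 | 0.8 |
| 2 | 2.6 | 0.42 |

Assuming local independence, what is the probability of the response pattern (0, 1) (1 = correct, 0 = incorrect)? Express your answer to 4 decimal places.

0.3779

P(θ) = 1 / (1 + exp(−a(θ − b)))
P_1 = 1/(1+e^{-0.1540}) = 0.5384
P_2 = 1/(1+e^{-1.5080}) = 0.8188
L = (1−P_1) × P_2 = 0.4616 × 0.8188 = 0.37792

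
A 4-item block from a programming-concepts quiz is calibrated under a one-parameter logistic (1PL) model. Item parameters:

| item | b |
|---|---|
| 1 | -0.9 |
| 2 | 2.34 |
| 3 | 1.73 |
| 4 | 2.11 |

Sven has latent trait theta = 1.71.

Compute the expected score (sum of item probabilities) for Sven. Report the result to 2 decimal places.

P(theta) = 1 / (1 + exp(−(theta − b)))
P_1 = 1/(1+e^{-2.6100}) = 0.9315
P_2 = 1/(1+e^{0.6300}) = 0.3475
P_3 = 1/(1+e^{0.0200}) = 0.4950
P_4 = 1/(1+e^{0.4000}) = 0.4013
E[score] = 0.9315 + 0.3475 + 0.4950 + 0.4013 = 2.1753

2.18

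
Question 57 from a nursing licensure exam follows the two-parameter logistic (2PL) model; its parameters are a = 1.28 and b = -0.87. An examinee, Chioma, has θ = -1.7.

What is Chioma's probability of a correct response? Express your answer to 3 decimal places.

P(θ) = 1 / (1 + exp(−a(θ − b)))
Exponent: 1.28 × (-1.7 − (-0.87)) = -1.0624
1/(1 + e^{1.0624}) = 0.2569

0.257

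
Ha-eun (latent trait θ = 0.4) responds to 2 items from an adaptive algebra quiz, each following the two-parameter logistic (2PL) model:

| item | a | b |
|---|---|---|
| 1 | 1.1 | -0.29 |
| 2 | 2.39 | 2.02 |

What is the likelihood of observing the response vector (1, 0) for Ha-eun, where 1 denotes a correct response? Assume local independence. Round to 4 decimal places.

P(θ) = 1 / (1 + exp(−a(θ − b)))
P_1 = 1/(1+e^{-0.7590}) = 0.6811
P_2 = 1/(1+e^{3.8718}) = 0.0204
L = P_1 × (1−P_2) = 0.6811 × 0.9796 = 0.66724

0.6672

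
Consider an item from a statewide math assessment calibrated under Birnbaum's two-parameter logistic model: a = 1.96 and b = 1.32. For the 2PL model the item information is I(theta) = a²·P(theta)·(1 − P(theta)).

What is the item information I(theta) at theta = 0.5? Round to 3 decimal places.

P = 1/(1+e^{1.6072}) = 0.1670
P(1−P) = 0.1670 × 0.8330 = 0.1391
I = a² × P(1−P) = 1.96² × 0.1391 = 0.53435

0.534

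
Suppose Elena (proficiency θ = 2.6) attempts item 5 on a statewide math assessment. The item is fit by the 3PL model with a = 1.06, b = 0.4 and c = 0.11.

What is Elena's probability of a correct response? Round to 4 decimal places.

P(θ) = c + (1 − c) · 1 / (1 + exp(−a(θ − b)))
Exponent: 1.06 × (2.6 − 0.4) = 2.3320
1/(1 + e^{-2.3320}) = 0.9115
P = 0.11 + 0.89 × 0.9115 = 0.9212

0.9212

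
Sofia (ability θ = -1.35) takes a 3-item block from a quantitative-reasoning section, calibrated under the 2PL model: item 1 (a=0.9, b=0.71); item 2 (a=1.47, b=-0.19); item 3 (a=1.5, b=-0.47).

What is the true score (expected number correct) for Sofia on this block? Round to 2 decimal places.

0.50

P(θ) = 1 / (1 + exp(−a(θ − b)))
P_1 = 1/(1+e^{1.8540}) = 0.1354
P_2 = 1/(1+e^{1.7052}) = 0.1538
P_3 = 1/(1+e^{1.3200}) = 0.2108
E[score] = 0.1354 + 0.1538 + 0.2108 = 0.5000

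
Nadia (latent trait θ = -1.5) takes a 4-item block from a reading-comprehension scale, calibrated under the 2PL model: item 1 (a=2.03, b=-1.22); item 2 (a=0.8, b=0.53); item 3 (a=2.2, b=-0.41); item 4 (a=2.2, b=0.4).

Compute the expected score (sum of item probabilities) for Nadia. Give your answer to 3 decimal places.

P(θ) = 1 / (1 + exp(−a(θ − b)))
P_1 = 1/(1+e^{0.5684}) = 0.3616
P_2 = 1/(1+e^{1.6240}) = 0.1647
P_3 = 1/(1+e^{2.3980}) = 0.0833
P_4 = 1/(1+e^{4.1800}) = 0.0151
E[score] = 0.3616 + 0.1647 + 0.0833 + 0.0151 = 0.6247

0.625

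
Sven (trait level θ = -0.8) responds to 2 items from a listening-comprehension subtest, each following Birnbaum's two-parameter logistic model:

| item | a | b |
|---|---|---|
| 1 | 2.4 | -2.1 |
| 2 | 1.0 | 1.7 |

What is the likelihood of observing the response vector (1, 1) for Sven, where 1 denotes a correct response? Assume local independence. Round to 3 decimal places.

0.073

P(θ) = 1 / (1 + exp(−a(θ − b)))
P_1 = 1/(1+e^{-3.1200}) = 0.9577
P_2 = 1/(1+e^{2.5000}) = 0.0759
L = P_1 × P_2 = 0.9577 × 0.0759 = 0.07265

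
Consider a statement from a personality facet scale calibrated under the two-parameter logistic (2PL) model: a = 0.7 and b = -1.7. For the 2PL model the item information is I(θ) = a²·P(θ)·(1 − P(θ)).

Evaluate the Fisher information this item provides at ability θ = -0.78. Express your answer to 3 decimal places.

P = 1/(1+e^{-0.6440}) = 0.6557
P(1−P) = 0.6557 × 0.3443 = 0.2258
I = a² × P(1−P) = 0.7² × 0.2258 = 0.11063

0.111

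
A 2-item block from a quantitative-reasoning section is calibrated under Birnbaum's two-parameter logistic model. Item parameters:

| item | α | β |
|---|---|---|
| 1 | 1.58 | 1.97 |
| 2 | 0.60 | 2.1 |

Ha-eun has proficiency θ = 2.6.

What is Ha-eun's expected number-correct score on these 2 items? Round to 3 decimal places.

P(θ) = 1 / (1 + exp(−α(θ − β)))
P_1 = 1/(1+e^{-0.9954}) = 0.7302
P_2 = 1/(1+e^{-0.3000}) = 0.5744
E[score] = 0.7302 + 0.5744 = 1.3046

1.305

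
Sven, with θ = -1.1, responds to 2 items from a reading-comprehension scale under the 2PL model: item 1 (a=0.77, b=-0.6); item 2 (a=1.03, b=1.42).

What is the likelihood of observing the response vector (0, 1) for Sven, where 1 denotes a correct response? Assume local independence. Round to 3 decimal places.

P(θ) = 1 / (1 + exp(−a(θ − b)))
P_1 = 1/(1+e^{0.3850}) = 0.4049
P_2 = 1/(1+e^{2.5956}) = 0.0694
L = (1−P_1) × P_2 = 0.5951 × 0.0694 = 0.04131

0.041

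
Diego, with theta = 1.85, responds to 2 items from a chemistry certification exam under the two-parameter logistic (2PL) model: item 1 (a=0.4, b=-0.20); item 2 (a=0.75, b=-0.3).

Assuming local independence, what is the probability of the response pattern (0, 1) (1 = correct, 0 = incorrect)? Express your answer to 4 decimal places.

P(theta) = 1 / (1 + exp(−a(theta − b)))
P_1 = 1/(1+e^{-0.8200}) = 0.6942
P_2 = 1/(1+e^{-1.6125}) = 0.8338
L = (1−P_1) × P_2 = 0.3058 × 0.8338 = 0.25493

0.2549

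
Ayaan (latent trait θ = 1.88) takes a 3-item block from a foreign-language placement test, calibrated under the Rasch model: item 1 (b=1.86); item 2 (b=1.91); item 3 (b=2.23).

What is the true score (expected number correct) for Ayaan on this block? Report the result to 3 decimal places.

P(θ) = 1 / (1 + exp(−(θ − b)))
P_1 = 1/(1+e^{-0.0200}) = 0.5050
P_2 = 1/(1+e^{0.0300}) = 0.4925
P_3 = 1/(1+e^{0.3500}) = 0.4134
E[score] = 0.5050 + 0.4925 + 0.4134 = 1.4109

1.411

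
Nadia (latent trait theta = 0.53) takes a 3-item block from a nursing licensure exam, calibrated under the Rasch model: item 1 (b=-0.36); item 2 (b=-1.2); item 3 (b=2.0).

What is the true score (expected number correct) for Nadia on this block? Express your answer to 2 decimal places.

P(theta) = 1 / (1 + exp(−(theta − b)))
P_1 = 1/(1+e^{-0.8900}) = 0.7089
P_2 = 1/(1+e^{-1.7300}) = 0.8494
P_3 = 1/(1+e^{1.4700}) = 0.1869
E[score] = 0.7089 + 0.8494 + 0.1869 = 1.7452

1.75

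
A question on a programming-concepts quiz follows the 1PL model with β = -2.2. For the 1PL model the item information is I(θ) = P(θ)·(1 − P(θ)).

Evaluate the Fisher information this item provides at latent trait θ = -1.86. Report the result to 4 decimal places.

0.2429

P = 1/(1+e^{-0.3400}) = 0.5842
P(1−P) = 0.5842 × 0.4158 = 0.2429
I = P(1−P) = 0.24291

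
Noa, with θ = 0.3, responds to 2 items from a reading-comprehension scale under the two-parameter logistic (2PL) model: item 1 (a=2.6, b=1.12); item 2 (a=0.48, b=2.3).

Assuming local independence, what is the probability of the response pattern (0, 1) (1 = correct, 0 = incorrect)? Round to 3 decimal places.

P(θ) = 1 / (1 + exp(−a(θ − b)))
P_1 = 1/(1+e^{2.1320}) = 0.1060
P_2 = 1/(1+e^{0.9600}) = 0.2769
L = (1−P_1) × P_2 = 0.8940 × 0.2769 = 0.24752

0.248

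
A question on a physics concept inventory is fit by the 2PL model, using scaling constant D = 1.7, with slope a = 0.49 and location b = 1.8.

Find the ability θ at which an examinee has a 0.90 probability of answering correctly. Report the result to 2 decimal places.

4.44

P(θ) = 1 / (1 + exp(−D·a(θ − b)))
logit = ln(0.9000/0.1000) = 2.1972
θ = b + logit/(1.7·a) = 1.8 + 2.1972/0.8330 = 4.4377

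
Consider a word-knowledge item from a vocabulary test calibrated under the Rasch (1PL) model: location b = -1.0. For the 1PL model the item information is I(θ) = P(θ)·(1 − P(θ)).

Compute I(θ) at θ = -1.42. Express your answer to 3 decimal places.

P = 1/(1+e^{0.4200}) = 0.3965
P(1−P) = 0.3965 × 0.6035 = 0.2393
I = P(1−P) = 0.23929

0.239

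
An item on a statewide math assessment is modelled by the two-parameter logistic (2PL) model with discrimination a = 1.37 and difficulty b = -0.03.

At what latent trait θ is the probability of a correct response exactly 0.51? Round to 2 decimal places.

0.00

P(θ) = 1 / (1 + exp(−a(θ − b)))
logit = ln(0.5100/0.4900) = 0.0400
θ = b + logit/(a) = -0.03 + 0.0400/1.3700 = -0.0008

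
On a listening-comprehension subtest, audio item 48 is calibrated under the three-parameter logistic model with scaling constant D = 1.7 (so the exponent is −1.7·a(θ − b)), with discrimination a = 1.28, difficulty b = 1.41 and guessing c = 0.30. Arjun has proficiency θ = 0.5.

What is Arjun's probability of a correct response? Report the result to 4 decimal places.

P(θ) = c + (1 − c) · 1 / (1 + exp(−D·a(θ − b)))
Exponent: 1.7 × 1.28 × (0.5 − 1.41) = -1.9802
1/(1 + e^{1.9802}) = 0.1213
P = 0.30 + 0.70 × 0.1213 = 0.3849

0.3849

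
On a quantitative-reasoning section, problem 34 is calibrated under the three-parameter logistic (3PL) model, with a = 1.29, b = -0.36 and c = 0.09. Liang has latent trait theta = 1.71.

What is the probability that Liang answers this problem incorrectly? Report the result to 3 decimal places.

0.059

P(theta) = c + (1 − c) · 1 / (1 + exp(−a(theta − b)))
Exponent: 1.29 × (1.71 − (-0.36)) = 2.6703
1/(1 + e^{-2.6703}) = 0.9353
P = 0.09 + 0.91 × 0.9353 = 0.9411
P(incorrect) = 1 − 0.9411 = 0.0589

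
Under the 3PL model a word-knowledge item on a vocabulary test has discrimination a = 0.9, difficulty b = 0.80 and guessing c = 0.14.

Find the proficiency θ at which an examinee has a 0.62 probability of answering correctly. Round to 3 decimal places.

P(θ) = c + (1 − c) · 1 / (1 + exp(−a(θ − b)))
Remove guessing floor: (0.62 − 0.14)/(1 − 0.14) = 0.5581
logit = ln(0.5581/0.4419) = 0.2336
θ = b + logit/(a) = 0.80 + 0.2336/0.9000 = 1.0596

1.060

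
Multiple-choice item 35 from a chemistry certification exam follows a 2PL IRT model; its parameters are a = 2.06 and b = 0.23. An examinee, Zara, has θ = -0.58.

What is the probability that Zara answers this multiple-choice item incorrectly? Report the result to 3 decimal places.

0.841

P(θ) = 1 / (1 + exp(−a(θ − b)))
Exponent: 2.06 × (-0.58 − 0.23) = -1.6686
1/(1 + e^{1.6686}) = 0.1586
P(incorrect) = 1 − 0.1586 = 0.8414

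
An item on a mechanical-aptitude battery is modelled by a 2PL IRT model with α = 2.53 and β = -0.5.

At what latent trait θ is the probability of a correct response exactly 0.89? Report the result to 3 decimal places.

P(θ) = 1 / (1 + exp(−α(θ − β)))
logit = ln(0.8900/0.1100) = 2.0907
θ = β + logit/(α) = -0.5 + 2.0907/2.5300 = 0.3264

0.326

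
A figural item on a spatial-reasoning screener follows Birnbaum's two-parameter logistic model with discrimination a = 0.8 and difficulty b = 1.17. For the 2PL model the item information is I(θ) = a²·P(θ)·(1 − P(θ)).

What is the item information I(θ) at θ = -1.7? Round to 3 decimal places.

P = 1/(1+e^{2.2960}) = 0.0915
P(1−P) = 0.0915 × 0.9085 = 0.0831
I = a² × P(1−P) = 0.8² × 0.0831 = 0.05318

0.053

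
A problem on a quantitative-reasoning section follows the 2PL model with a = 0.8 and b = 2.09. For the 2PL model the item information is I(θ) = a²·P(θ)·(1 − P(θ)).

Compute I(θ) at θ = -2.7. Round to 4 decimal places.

0.0133

P = 1/(1+e^{3.8320}) = 0.0212
P(1−P) = 0.0212 × 0.9788 = 0.0208
I = a² × P(1−P) = 0.8² × 0.0208 = 0.01328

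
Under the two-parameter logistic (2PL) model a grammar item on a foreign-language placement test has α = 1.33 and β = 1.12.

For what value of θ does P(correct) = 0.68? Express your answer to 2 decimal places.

1.69

P(θ) = 1 / (1 + exp(−α(θ − β)))
logit = ln(0.6800/0.3200) = 0.7538
θ = β + logit/(α) = 1.12 + 0.7538/1.3300 = 1.6867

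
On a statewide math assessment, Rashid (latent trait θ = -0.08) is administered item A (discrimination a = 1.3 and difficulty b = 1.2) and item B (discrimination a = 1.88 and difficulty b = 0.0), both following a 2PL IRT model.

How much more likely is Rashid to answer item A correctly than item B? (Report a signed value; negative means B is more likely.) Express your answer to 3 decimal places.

P(θ) = 1 / (1 + exp(−a(θ − b)))
P_A = 0.1592
P_B = 0.4625
P_A − P_B = -0.3032

-0.303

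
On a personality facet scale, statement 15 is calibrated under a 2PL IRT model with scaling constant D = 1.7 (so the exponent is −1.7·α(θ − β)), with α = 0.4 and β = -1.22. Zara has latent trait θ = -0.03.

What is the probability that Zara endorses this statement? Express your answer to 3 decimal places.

P(θ) = 1 / (1 + exp(−D·α(θ − β)))
Exponent: 1.7 × 0.4 × (-0.03 − (-1.22)) = 0.8092
1/(1 + e^{-0.8092}) = 0.6919
P = 0.6919

0.692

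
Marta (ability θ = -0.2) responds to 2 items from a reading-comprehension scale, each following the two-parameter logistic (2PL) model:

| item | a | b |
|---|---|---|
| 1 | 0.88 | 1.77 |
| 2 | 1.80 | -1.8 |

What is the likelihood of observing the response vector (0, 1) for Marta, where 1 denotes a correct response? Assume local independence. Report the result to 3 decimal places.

P(θ) = 1 / (1 + exp(−a(θ − b)))
P_1 = 1/(1+e^{1.7336}) = 0.1501
P_2 = 1/(1+e^{-2.8800}) = 0.9468
L = (1−P_1) × P_2 = 0.8499 × 0.9468 = 0.80470

0.805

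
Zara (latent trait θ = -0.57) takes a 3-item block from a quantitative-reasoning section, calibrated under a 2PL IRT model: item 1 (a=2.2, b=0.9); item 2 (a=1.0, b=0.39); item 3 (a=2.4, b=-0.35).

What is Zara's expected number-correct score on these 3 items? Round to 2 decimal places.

0.69

P(θ) = 1 / (1 + exp(−a(θ − b)))
P_1 = 1/(1+e^{3.2340}) = 0.0379
P_2 = 1/(1+e^{0.9600}) = 0.2769
P_3 = 1/(1+e^{0.5280}) = 0.3710
E[score] = 0.0379 + 0.2769 + 0.3710 = 0.6858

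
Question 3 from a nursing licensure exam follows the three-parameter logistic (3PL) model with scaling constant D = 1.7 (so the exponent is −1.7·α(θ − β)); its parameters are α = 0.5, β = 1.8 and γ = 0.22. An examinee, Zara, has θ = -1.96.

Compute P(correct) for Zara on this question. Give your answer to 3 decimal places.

0.251

P(θ) = γ + (1 − γ) · 1 / (1 + exp(−D·α(θ − β)))
Exponent: 1.7 × 0.5 × (-1.96 − 1.8) = -3.1960
1/(1 + e^{3.1960}) = 0.0393
P = 0.22 + 0.78 × 0.0393 = 0.2507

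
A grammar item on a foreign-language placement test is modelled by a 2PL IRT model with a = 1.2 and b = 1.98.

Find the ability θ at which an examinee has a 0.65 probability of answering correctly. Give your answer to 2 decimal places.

P(θ) = 1 / (1 + exp(−a(θ − b)))
logit = ln(0.6500/0.3500) = 0.6190
θ = b + logit/(a) = 1.98 + 0.6190/1.2000 = 2.4959

2.50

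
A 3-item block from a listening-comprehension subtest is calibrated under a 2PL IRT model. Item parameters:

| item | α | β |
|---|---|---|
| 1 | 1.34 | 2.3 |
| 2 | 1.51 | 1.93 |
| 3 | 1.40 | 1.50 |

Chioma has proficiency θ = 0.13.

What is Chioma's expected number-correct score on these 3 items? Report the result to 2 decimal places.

P(θ) = 1 / (1 + exp(−α(θ − β)))
P_1 = 1/(1+e^{2.9078}) = 0.0518
P_2 = 1/(1+e^{2.7180}) = 0.0619
P_3 = 1/(1+e^{1.9180}) = 0.1281
E[score] = 0.0518 + 0.0619 + 0.1281 = 0.2418

0.24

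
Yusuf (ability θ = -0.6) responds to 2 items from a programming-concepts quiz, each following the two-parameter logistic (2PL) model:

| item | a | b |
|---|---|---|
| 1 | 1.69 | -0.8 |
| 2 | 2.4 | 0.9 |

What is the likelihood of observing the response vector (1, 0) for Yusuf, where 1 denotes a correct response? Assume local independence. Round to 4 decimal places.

0.5682

P(θ) = 1 / (1 + exp(−a(θ − b)))
P_1 = 1/(1+e^{-0.3380}) = 0.5837
P_2 = 1/(1+e^{3.6000}) = 0.0266
L = P_1 × (1−P_2) = 0.5837 × 0.9734 = 0.56818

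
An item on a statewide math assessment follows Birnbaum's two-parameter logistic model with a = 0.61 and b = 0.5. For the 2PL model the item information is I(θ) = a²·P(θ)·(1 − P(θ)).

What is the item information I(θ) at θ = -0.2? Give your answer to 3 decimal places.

P = 1/(1+e^{0.4270}) = 0.3948
P(1−P) = 0.3948 × 0.6052 = 0.2389
I = a² × P(1−P) = 0.61² × 0.2389 = 0.08891

0.089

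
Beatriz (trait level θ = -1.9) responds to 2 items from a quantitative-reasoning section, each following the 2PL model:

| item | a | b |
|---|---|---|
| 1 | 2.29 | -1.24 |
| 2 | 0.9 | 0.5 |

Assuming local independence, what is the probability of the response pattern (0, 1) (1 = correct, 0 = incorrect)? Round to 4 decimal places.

P(θ) = 1 / (1 + exp(−a(θ − b)))
P_1 = 1/(1+e^{1.5114}) = 0.1807
P_2 = 1/(1+e^{2.1600}) = 0.1034
L = (1−P_1) × P_2 = 0.8193 × 0.1034 = 0.08471

0.0847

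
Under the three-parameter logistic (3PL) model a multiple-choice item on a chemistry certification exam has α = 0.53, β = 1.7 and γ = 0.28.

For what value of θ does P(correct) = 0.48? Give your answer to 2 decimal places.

-0.10

P(θ) = γ + (1 − γ) · 1 / (1 + exp(−α(θ − β)))
Remove guessing floor: (0.48 − 0.28)/(1 − 0.28) = 0.2778
logit = ln(0.2778/0.7222) = -0.9555
θ = β + logit/(α) = 1.7 + (-0.9555)/0.5300 = -0.1029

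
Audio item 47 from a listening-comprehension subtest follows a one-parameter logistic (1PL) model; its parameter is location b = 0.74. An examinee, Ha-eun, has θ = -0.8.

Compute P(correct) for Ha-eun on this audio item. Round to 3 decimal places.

P(θ) = 1 / (1 + exp(−(θ − b)))
Exponent: (-0.8 − 0.74) = -1.5400
1/(1 + e^{1.5400}) = 0.1765
P = 0.1765

0.177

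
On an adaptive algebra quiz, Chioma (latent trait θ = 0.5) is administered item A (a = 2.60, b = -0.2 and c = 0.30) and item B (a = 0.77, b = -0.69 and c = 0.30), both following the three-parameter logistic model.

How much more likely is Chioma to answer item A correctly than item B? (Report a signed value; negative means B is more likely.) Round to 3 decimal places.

P(θ) = c + (1 − c) · 1 / (1 + exp(−a(θ − b)))
P_A = 0.9024
P_B = 0.8000
P_A − P_B = 0.1024

0.102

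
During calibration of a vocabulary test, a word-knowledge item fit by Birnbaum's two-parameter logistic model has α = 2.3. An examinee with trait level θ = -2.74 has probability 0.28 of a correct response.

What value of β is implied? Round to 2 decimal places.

P(θ) = 1 / (1 + exp(−α(θ − β)))
logit(0.28) = ln(0.28/0.72) = -0.9445
β = θ − logit/(α) = -2.74 − (-0.9445)/2.3000 = -2.3294

-2.33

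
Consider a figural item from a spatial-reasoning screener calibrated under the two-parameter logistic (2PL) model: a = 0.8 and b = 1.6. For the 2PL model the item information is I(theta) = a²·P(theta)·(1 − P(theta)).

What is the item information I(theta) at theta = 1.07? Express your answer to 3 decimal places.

P = 1/(1+e^{0.4240}) = 0.3956
P(1−P) = 0.3956 × 0.6044 = 0.2391
I = a² × P(1−P) = 0.8² × 0.2391 = 0.15302

0.153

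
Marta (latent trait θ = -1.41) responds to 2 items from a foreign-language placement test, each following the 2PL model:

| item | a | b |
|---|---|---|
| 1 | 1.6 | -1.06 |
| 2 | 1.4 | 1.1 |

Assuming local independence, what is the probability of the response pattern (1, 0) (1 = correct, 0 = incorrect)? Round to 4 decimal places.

P(θ) = 1 / (1 + exp(−a(θ − b)))
P_1 = 1/(1+e^{0.5600}) = 0.3635
P_2 = 1/(1+e^{3.5140}) = 0.0289
L = P_1 × (1−P_2) = 0.3635 × 0.9711 = 0.35303

0.3530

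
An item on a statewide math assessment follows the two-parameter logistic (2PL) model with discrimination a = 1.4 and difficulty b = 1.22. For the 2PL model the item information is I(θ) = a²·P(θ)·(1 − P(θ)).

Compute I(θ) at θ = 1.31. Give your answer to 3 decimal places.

0.488

P = 1/(1+e^{-0.1260}) = 0.5315
P(1−P) = 0.5315 × 0.4685 = 0.2490
I = a² × P(1−P) = 1.4² × 0.2490 = 0.48806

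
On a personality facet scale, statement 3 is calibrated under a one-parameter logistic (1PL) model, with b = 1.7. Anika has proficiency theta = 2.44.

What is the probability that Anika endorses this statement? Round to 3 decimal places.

P(theta) = 1 / (1 + exp(−(theta − b)))
Exponent: (2.44 − 1.7) = 0.7400
1/(1 + e^{-0.7400}) = 0.6770
P = 0.6770

0.677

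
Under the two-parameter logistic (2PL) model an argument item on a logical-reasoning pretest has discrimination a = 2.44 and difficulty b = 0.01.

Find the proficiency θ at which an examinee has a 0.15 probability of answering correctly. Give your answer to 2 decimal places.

P(θ) = 1 / (1 + exp(−a(θ − b)))
logit = ln(0.1500/0.8500) = -1.7346
θ = b + logit/(a) = 0.01 + (-1.7346)/2.4400 = -0.7009

-0.70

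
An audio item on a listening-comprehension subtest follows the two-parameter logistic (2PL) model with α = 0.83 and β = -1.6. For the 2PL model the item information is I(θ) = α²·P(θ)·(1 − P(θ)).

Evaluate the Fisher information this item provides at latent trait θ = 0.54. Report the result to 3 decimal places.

0.085

P = 1/(1+e^{-1.7762}) = 0.8552
P(1−P) = 0.8552 × 0.1448 = 0.1238
I = α² × P(1−P) = 0.83² × 0.1238 = 0.08530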